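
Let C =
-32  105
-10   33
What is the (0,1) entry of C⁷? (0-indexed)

tr C = 1 and det C = -6, so the characteristic polynomial is λ² − (1)λ + (-6) with roots -2 and 3.
Eigenvectors give P = [[7, 3], [2, 1]] with P⁻¹ = [[1, -3], [-2, 7]], and C = P·diag(-2, 3)·P⁻¹.
Then C⁷ = P·diag(-128, 2187)·P⁻¹ = [[-896, 6561], [-256, 2187]] · [[1, -3], [-2, 7]] = [[-14018, 48615], [-4630, 16077]].

48615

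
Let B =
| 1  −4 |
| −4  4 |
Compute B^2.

[[17, −20], [−20, 32]]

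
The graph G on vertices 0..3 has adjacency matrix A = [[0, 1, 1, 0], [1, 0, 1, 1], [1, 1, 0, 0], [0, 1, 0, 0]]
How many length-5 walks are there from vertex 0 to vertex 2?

13

The number of length-5 walks from vertex 0 to vertex 2 is entry (0,2) of A⁵, where A is the adjacency matrix.
A² = [[2, 1, 1, 1], [1, 3, 1, 0], [1, 1, 2, 1], [1, 0, 1, 1]]
A³ = [[2, 4, 3, 1], [4, 2, 4, 3], [3, 4, 2, 1], [1, 3, 1, 0]]
A⁴ = [[7, 6, 6, 4], [6, 11, 6, 2], [6, 6, 7, 4], [4, 2, 4, 3]]
A⁵ = [[12, 17, 13, 6], [17, 14, 17, 11], [13, 17, 12, 6], [6, 11, 6, 2]]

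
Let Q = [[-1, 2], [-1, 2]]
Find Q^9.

Q² = Q (a projection; rank 1, trace 1), so Q^9 = Q.

[[-1, 2], [-1, 2]]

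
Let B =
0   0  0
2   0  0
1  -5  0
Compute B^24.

B is strictly triangular, hence nilpotent: B^3 = 0, so B^24 = 0.

[[0, 0, 0], [0, 0, 0], [0, 0, 0]]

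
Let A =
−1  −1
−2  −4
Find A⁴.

A² = [[3, 5], [10, 18]]
A³ = [[−13, −23], [−46, −82]]
A⁴ = [[59, 105], [210, 374]]

[[59, 105], [210, 374]]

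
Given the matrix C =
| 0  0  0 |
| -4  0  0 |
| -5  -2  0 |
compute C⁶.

C is strictly triangular, hence nilpotent: C³ = 0, so C⁶ = 0.

[[0, 0, 0], [0, 0, 0], [0, 0, 0]]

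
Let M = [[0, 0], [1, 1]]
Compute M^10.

[[0, 0], [1, 1]]

M² = M (a projection; rank 1, trace 1), so M^10 = M.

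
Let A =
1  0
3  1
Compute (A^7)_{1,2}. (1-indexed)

0

A = I + N where N = [[0, 0], [3, 0]] is strictly lower-triangular, so N^2 = 0.
(I + N)^7 = I + 7·N = [[1, 0], [21, 1]].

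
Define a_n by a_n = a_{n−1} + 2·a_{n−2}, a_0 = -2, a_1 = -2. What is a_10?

With companion matrix B = [[1, 2], [1, 0]], [a_n, a_{n−1}]ᵀ = B·[a_{n−1}, a_{n−2}]ᵀ, so [a_10, a_9]ᵀ = B⁹·[a_1, a_0]ᵀ.
B⁹ = [[341, 342], [171, 170]], giving [a_10, a_9]ᵀ = [[-1366], [-682]].

-1366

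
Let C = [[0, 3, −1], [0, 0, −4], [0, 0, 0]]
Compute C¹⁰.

C is strictly triangular, hence nilpotent: C³ = 0, so C¹⁰ = 0.

[[0, 0, 0], [0, 0, 0], [0, 0, 0]]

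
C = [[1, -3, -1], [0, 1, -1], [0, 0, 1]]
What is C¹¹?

C = I + N where N = [[0, -3, -1], [0, 0, -1], [0, 0, 0]] is strictly upper-triangular, so N³ = 0.
(I + N)¹¹ = I + 11·N + 55·N² = [[1, -33, 154], [0, 1, -11], [0, 0, 1]].

[[1, -33, 154], [0, 1, -11], [0, 0, 1]]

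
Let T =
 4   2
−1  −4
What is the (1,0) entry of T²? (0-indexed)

0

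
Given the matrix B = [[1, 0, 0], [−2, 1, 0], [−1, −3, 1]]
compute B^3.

[[1, 0, 0], [−6, 1, 0], [15, −9, 1]]

B = I + N where N = [[0, 0, 0], [−2, 0, 0], [−1, −3, 0]] is strictly lower-triangular, so N^3 = 0.
(I + N)^3 = I + 3·N + 3·N^2 = [[1, 0, 0], [−6, 1, 0], [15, −9, 1]].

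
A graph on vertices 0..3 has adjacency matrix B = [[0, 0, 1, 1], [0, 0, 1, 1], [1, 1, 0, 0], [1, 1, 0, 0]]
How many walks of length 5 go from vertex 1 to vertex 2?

16

The number of length-5 walks from vertex 1 to vertex 2 is entry (1,2) of B⁵, where B is the adjacency matrix.
B² = [[2, 2, 0, 0], [2, 2, 0, 0], [0, 0, 2, 2], [0, 0, 2, 2]]
B³ = [[0, 0, 4, 4], [0, 0, 4, 4], [4, 4, 0, 0], [4, 4, 0, 0]]
B⁴ = [[8, 8, 0, 0], [8, 8, 0, 0], [0, 0, 8, 8], [0, 0, 8, 8]]
B⁵ = [[0, 0, 16, 16], [0, 0, 16, 16], [16, 16, 0, 0], [16, 16, 0, 0]]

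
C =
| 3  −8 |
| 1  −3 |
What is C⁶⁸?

C² = I (check: tr C = 0 and det C = −1), so C⁶⁸ = I since 68 is even.

[[1, 0], [0, 1]]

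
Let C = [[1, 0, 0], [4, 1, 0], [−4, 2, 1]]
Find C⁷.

C = I + N where N = [[0, 0, 0], [4, 0, 0], [−4, 2, 0]] is strictly lower-triangular, so N³ = 0.
(I + N)⁷ = I + 7·N + 21·N² = [[1, 0, 0], [28, 1, 0], [140, 14, 1]].

[[1, 0, 0], [28, 1, 0], [140, 14, 1]]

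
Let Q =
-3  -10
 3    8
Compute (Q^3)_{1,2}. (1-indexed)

tr Q = 5 and det Q = 6, so the characteristic polynomial is λ² − (5)λ + (6) with roots 2 and 3.
Eigenvectors give P = [[2, 5], [-1, -3]] with P⁻¹ = [[3, 5], [-1, -2]], and Q = P·diag(2, 3)·P⁻¹.
Then Q^3 = P·diag(8, 27)·P⁻¹ = [[16, 135], [-8, -81]] · [[3, 5], [-1, -2]] = [[-87, -190], [57, 122]].

-190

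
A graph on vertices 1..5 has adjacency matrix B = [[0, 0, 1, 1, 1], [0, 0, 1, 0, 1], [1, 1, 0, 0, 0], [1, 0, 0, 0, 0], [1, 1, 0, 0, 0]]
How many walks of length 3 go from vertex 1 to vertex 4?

3

The number of length-3 walks from vertex 1 to vertex 4 is entry (1,4) of B³, where B is the adjacency matrix.
B² = [[3, 2, 0, 0, 0], [2, 2, 0, 0, 0], [0, 0, 2, 1, 2], [0, 0, 1, 1, 1], [0, 0, 2, 1, 2]]
B³ = [[0, 0, 5, 3, 5], [0, 0, 4, 2, 4], [5, 4, 0, 0, 0], [3, 2, 0, 0, 0], [5, 4, 0, 0, 0]]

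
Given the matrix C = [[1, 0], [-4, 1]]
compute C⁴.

[[1, 0], [-16, 1]]

C = I + N where N = [[0, 0], [-4, 0]] is strictly lower-triangular, so N² = 0.
(I + N)⁴ = I + 4·N = [[1, 0], [-16, 1]].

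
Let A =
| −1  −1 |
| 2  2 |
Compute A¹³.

[[−1, −1], [2, 2]]

A² = A (a projection; rank 1, trace 1), so A¹³ = A.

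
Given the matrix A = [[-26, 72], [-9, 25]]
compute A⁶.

[[568, -1512], [189, -503]]

tr A = -1 and det A = -2, so the characteristic polynomial is λ² − (-1)λ + (-2) with roots 1 and -2.
Eigenvectors give P = [[8, -3], [3, -1]] with P⁻¹ = [[-1, 3], [-3, 8]], and A = P·diag(1, -2)·P⁻¹.
Then A⁶ = P·diag(1, 64)·P⁻¹ = [[8, -192], [3, -64]] · [[-1, 3], [-3, 8]] = [[568, -1512], [189, -503]].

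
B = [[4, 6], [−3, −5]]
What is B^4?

tr B = −1 and det B = −2, so the characteristic polynomial is λ² − (−1)λ + (−2) with roots 1 and −2.
Eigenvectors give P = [[−2, −1], [1, 1]] with P⁻¹ = [[−1, −1], [1, 2]], and B = P·diag(1, −2)·P⁻¹.
Then B^4 = P·diag(1, 16)·P⁻¹ = [[−2, −16], [1, 16]] · [[−1, −1], [1, 2]] = [[−14, −30], [15, 31]].

[[−14, −30], [15, 31]]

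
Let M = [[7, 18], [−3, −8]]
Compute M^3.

tr M = −1 and det M = −2, so the characteristic polynomial is λ² − (−1)λ + (−2) with roots −2 and 1.
Eigenvectors give P = [[−2, 3], [1, −1]] with P⁻¹ = [[1, 3], [1, 2]], and M = P·diag(−2, 1)·P⁻¹.
Then M^3 = P·diag(−8, 1)·P⁻¹ = [[16, 3], [−8, −1]] · [[1, 3], [1, 2]] = [[19, 54], [−9, −26]].

[[19, 54], [−9, −26]]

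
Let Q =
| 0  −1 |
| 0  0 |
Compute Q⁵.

Q is strictly triangular, hence nilpotent: Q² = 0, so Q⁵ = 0.

[[0, 0], [0, 0]]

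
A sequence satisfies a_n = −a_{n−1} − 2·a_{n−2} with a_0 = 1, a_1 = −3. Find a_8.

−23

With companion matrix Q = [[−1, −2], [1, 0]], [a_n, a_{n−1}]ᵀ = Q·[a_{n−1}, a_{n−2}]ᵀ, so [a_8, a_7]ᵀ = Q⁷·[a_1, a_0]ᵀ.
Q⁷ = [[3, −14], [7, 10]], giving [a_8, a_7]ᵀ = [[−23], [−11]].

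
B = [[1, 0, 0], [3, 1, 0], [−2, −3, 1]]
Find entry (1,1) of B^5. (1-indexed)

1

B = I + N where N = [[0, 0, 0], [3, 0, 0], [−2, −3, 0]] is strictly lower-triangular, so N^3 = 0.
(I + N)^5 = I + 5·N + 10·N^2 = [[1, 0, 0], [15, 1, 0], [−100, −15, 1]].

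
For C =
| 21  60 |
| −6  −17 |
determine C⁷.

tr C = 4 and det C = 3, so the characteristic polynomial is λ² − (4)λ + (3) with roots 3 and 1.
Eigenvectors give P = [[10, −3], [−3, 1]] with P⁻¹ = [[1, 3], [3, 10]], and C = P·diag(3, 1)·P⁻¹.
Then C⁷ = P·diag(2187, 1)·P⁻¹ = [[21870, −3], [−6561, 1]] · [[1, 3], [3, 10]] = [[21861, 65580], [−6558, −19673]].

[[21861, 65580], [−6558, −19673]]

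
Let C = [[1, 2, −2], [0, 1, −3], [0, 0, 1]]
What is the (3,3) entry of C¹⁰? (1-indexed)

1

C = I + N where N = [[0, 2, −2], [0, 0, −3], [0, 0, 0]] is strictly upper-triangular, so N³ = 0.
(I + N)¹⁰ = I + 10·N + 45·N² = [[1, 20, −290], [0, 1, −30], [0, 0, 1]].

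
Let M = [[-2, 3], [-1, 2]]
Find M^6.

M² = I (check: tr M = 0 and det M = -1), so M^6 = I since 6 is even.

[[1, 0], [0, 1]]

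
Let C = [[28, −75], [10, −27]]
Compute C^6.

[[4054, −9975], [1330, −3261]]

tr C = 1 and det C = −6, so the characteristic polynomial is λ² − (1)λ + (−6) with roots 3 and −2.
Eigenvectors give P = [[3, −5], [1, −2]] with P⁻¹ = [[2, −5], [1, −3]], and C = P·diag(3, −2)·P⁻¹.
Then C^6 = P·diag(729, 64)·P⁻¹ = [[2187, −320], [729, −128]] · [[2, −5], [1, −3]] = [[4054, −9975], [1330, −3261]].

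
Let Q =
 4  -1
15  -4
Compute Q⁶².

Q² = I (check: tr Q = 0 and det Q = -1), so Q⁶² = I since 62 is even.

[[1, 0], [0, 1]]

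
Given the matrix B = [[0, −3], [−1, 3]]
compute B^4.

[[36, −135], [−45, 171]]

B^2 = [[3, −9], [−3, 12]]
B^3 = [[9, −36], [−12, 45]]
B^4 = [[36, −135], [−45, 171]]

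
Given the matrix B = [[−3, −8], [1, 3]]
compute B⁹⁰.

[[1, 0], [0, 1]]

B² = I (check: tr B = 0 and det B = −1), so B⁹⁰ = I since 90 is even.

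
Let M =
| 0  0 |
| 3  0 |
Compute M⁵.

M is strictly triangular, hence nilpotent: M² = 0, so M⁵ = 0.

[[0, 0], [0, 0]]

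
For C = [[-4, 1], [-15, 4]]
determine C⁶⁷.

[[-4, 1], [-15, 4]]

C² = I (check: tr C = 0 and det C = -1), so C⁶⁷ = C since 67 is odd.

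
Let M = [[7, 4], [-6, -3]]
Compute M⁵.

tr M = 4 and det M = 3, so the characteristic polynomial is λ² − (4)λ + (3) with roots 1 and 3.
Eigenvectors give P = [[2, -1], [-3, 1]] with P⁻¹ = [[-1, -1], [-3, -2]], and M = P·diag(1, 3)·P⁻¹.
Then M⁵ = P·diag(1, 243)·P⁻¹ = [[2, -243], [-3, 243]] · [[-1, -1], [-3, -2]] = [[727, 484], [-726, -483]].

[[727, 484], [-726, -483]]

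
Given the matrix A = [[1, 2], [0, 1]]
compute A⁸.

A = I + N where N = [[0, 2], [0, 0]] is strictly upper-triangular, so N² = 0.
(I + N)⁸ = I + 8·N = [[1, 16], [0, 1]].

[[1, 16], [0, 1]]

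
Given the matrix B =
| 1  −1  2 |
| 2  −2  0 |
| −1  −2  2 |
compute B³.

B² = [[−3, −3, 6], [−2, 2, 4], [−7, 1, 2]]
B³ = [[−15, −3, 6], [−2, −10, 4], [−7, 1, −10]]

[[−15, −3, 6], [−2, −10, 4], [−7, 1, −10]]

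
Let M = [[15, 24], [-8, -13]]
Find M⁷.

tr M = 2 and det M = -3, so the characteristic polynomial is λ² − (2)λ + (-3) with roots 3 and -1.
Eigenvectors give P = [[-2, -3], [1, 2]] with P⁻¹ = [[-2, -3], [1, 2]], and M = P·diag(3, -1)·P⁻¹.
Then M⁷ = P·diag(2187, -1)·P⁻¹ = [[-4374, 3], [2187, -2]] · [[-2, -3], [1, 2]] = [[8751, 13128], [-4376, -6565]].

[[8751, 13128], [-4376, -6565]]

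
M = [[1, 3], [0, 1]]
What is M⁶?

M = I + N where N = [[0, 3], [0, 0]] is strictly upper-triangular, so N² = 0.
(I + N)⁶ = I + 6·N = [[1, 18], [0, 1]].

[[1, 18], [0, 1]]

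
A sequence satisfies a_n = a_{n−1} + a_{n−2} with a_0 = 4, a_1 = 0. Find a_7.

With companion matrix Q = [[1, 1], [1, 0]], [a_n, a_{n−1}]ᵀ = Q·[a_{n−1}, a_{n−2}]ᵀ, so [a_7, a_6]ᵀ = Q⁶·[a_1, a_0]ᵀ.
Q⁶ = [[13, 8], [8, 5]], giving [a_7, a_6]ᵀ = [[32], [20]].

32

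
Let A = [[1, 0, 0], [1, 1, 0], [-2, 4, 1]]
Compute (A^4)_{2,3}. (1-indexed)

0

A = I + N where N = [[0, 0, 0], [1, 0, 0], [-2, 4, 0]] is strictly lower-triangular, so N^3 = 0.
(I + N)^4 = I + 4·N + 6·N^2 = [[1, 0, 0], [4, 1, 0], [16, 16, 1]].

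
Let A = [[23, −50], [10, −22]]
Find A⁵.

tr A = 1 and det A = −6, so the characteristic polynomial is λ² − (1)λ + (−6) with roots −2 and 3.
Eigenvectors give P = [[2, 5], [1, 2]] with P⁻¹ = [[−2, 5], [1, −2]], and A = P·diag(−2, 3)·P⁻¹.
Then A⁵ = P·diag(−32, 243)·P⁻¹ = [[−64, 1215], [−32, 486]] · [[−2, 5], [1, −2]] = [[1343, −2750], [550, −1132]].

[[1343, −2750], [550, −1132]]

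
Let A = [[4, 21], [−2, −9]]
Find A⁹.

tr A = −5 and det A = 6, so the characteristic polynomial is λ² − (−5)λ + (6) with roots −2 and −3.
Eigenvectors give P = [[7, 3], [−2, −1]] with P⁻¹ = [[1, 3], [−2, −7]], and A = P·diag(−2, −3)·P⁻¹.
Then A⁹ = P·diag(−512, −19683)·P⁻¹ = [[−3584, −59049], [1024, 19683]] · [[1, 3], [−2, −7]] = [[114514, 402591], [−38342, −134709]].

[[114514, 402591], [−38342, −134709]]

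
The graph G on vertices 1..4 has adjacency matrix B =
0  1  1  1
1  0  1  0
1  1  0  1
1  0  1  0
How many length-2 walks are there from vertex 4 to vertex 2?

The number of length-2 walks from vertex 4 to vertex 2 is entry (4,2) of B², where B is the adjacency matrix.
B² = [[3, 1, 2, 1], [1, 2, 1, 2], [2, 1, 3, 1], [1, 2, 1, 2]]

2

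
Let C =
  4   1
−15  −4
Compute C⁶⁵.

C² = I (check: tr C = 0 and det C = −1), so C⁶⁵ = C since 65 is odd.

[[4, 1], [−15, −4]]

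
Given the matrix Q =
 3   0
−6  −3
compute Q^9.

[[19683, 0], [−39366, −19683]]

tr Q = 0 and det Q = −9, so the characteristic polynomial is λ² − (0)λ + (−9) with roots 3 and −3.
Eigenvectors give P = [[−1, 0], [1, 1]] with P⁻¹ = [[−1, 0], [1, 1]], and Q = P·diag(3, −3)·P⁻¹.
Then Q^9 = P·diag(19683, −19683)·P⁻¹ = [[−19683, 0], [19683, −19683]] · [[−1, 0], [1, 1]] = [[19683, 0], [−39366, −19683]].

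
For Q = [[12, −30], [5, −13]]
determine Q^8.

[[−12354, 37830], [−6305, 19171]]

tr Q = −1 and det Q = −6, so the characteristic polynomial is λ² − (−1)λ + (−6) with roots −3 and 2.
Eigenvectors give P = [[2, 3], [1, 1]] with P⁻¹ = [[−1, 3], [1, −2]], and Q = P·diag(−3, 2)·P⁻¹.
Then Q^8 = P·diag(6561, 256)·P⁻¹ = [[13122, 768], [6561, 256]] · [[−1, 3], [1, −2]] = [[−12354, 37830], [−6305, 19171]].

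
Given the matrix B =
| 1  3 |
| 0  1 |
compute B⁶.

[[1, 18], [0, 1]]

B = I + N where N = [[0, 3], [0, 0]] is strictly upper-triangular, so N² = 0.
(I + N)⁶ = I + 6·N = [[1, 18], [0, 1]].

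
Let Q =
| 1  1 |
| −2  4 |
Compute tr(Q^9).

20195

tr Q = 5 and det Q = 6, so the characteristic polynomial is λ² − (5)λ + (6) with roots 2 and 3.
Eigenvectors give P = [[1, −1], [1, −2]] with P⁻¹ = [[2, −1], [1, −1]], and Q = P·diag(2, 3)·P⁻¹.
Then Q^9 = P·diag(512, 19683)·P⁻¹ = [[512, −19683], [512, −39366]] · [[2, −1], [1, −1]] = [[−18659, 19171], [−38342, 38854]].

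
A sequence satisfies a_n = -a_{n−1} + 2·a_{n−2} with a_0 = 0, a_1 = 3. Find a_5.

With companion matrix M = [[-1, 2], [1, 0]], [a_n, a_{n−1}]ᵀ = M·[a_{n−1}, a_{n−2}]ᵀ, so [a_5, a_4]ᵀ = M^4·[a_1, a_0]ᵀ.
M^4 = [[11, -10], [-5, 6]], giving [a_5, a_4]ᵀ = [[33], [-15]].

33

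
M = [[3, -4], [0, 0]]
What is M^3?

[[27, -36], [0, 0]]

M^2 = [[9, -12], [0, 0]]
M^3 = [[27, -36], [0, 0]]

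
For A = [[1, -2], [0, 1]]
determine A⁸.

[[1, -16], [0, 1]]

A = I + N where N = [[0, -2], [0, 0]] is strictly upper-triangular, so N² = 0.
(I + N)⁸ = I + 8·N = [[1, -16], [0, 1]].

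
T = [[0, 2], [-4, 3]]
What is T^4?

T^2 = [[-8, 6], [-12, 1]]
T^3 = [[-24, 2], [-4, -21]]
T^4 = [[-8, -42], [84, -71]]

[[-8, -42], [84, -71]]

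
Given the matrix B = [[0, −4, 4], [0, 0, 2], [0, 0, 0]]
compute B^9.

[[0, 0, 0], [0, 0, 0], [0, 0, 0]]

B is strictly triangular, hence nilpotent: B^3 = 0, so B^9 = 0.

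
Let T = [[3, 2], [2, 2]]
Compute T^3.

T^2 = [[13, 10], [10, 8]]
T^3 = [[59, 46], [46, 36]]

[[59, 46], [46, 36]]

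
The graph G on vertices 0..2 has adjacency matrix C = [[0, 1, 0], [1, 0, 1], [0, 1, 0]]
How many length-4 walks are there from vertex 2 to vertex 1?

0

The number of length-4 walks from vertex 2 to vertex 1 is entry (2,1) of C^4, where C is the adjacency matrix.
C^2 = [[1, 0, 1], [0, 2, 0], [1, 0, 1]]
C^3 = [[0, 2, 0], [2, 0, 2], [0, 2, 0]]
C^4 = [[2, 0, 2], [0, 4, 0], [2, 0, 2]]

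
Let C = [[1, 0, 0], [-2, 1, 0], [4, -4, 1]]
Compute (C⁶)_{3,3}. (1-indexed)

1

C = I + N where N = [[0, 0, 0], [-2, 0, 0], [4, -4, 0]] is strictly lower-triangular, so N³ = 0.
(I + N)⁶ = I + 6·N + 15·N² = [[1, 0, 0], [-12, 1, 0], [144, -24, 1]].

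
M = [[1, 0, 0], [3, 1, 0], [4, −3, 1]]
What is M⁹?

M = I + N where N = [[0, 0, 0], [3, 0, 0], [4, −3, 0]] is strictly lower-triangular, so N³ = 0.
(I + N)⁹ = I + 9·N + 36·N² = [[1, 0, 0], [27, 1, 0], [−288, −27, 1]].

[[1, 0, 0], [27, 1, 0], [−288, −27, 1]]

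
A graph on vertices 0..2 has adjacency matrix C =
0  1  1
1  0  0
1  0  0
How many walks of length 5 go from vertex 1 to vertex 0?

4

The number of length-5 walks from vertex 1 to vertex 0 is entry (1,0) of C⁵, where C is the adjacency matrix.
C² = [[2, 0, 0], [0, 1, 1], [0, 1, 1]]
C³ = [[0, 2, 2], [2, 0, 0], [2, 0, 0]]
C⁴ = [[4, 0, 0], [0, 2, 2], [0, 2, 2]]
C⁵ = [[0, 4, 4], [4, 0, 0], [4, 0, 0]]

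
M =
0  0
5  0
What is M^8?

M is strictly triangular, hence nilpotent: M^2 = 0, so M^8 = 0.

[[0, 0], [0, 0]]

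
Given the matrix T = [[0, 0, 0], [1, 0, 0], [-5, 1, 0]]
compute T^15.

[[0, 0, 0], [0, 0, 0], [0, 0, 0]]

T is strictly triangular, hence nilpotent: T^3 = 0, so T^15 = 0.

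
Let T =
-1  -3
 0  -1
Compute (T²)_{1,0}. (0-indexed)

0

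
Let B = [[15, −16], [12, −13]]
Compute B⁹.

[[78735, −78736], [59052, −59053]]

tr B = 2 and det B = −3, so the characteristic polynomial is λ² − (2)λ + (−3) with roots −1 and 3.
Eigenvectors give P = [[1, 4], [1, 3]] with P⁻¹ = [[−3, 4], [1, −1]], and B = P·diag(−1, 3)·P⁻¹.
Then B⁹ = P·diag(−1, 19683)·P⁻¹ = [[−1, 78732], [−1, 59049]] · [[−3, 4], [1, −1]] = [[78735, −78736], [59052, −59053]].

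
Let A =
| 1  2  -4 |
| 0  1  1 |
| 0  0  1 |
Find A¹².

[[1, 24, 84], [0, 1, 12], [0, 0, 1]]

A = I + N where N = [[0, 2, -4], [0, 0, 1], [0, 0, 0]] is strictly upper-triangular, so N³ = 0.
(I + N)¹² = I + 12·N + 66·N² = [[1, 24, 84], [0, 1, 12], [0, 0, 1]].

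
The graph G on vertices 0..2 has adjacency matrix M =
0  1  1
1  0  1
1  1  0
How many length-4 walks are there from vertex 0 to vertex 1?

The number of length-4 walks from vertex 0 to vertex 1 is entry (0,1) of M⁴, where M is the adjacency matrix.
M² = [[2, 1, 1], [1, 2, 1], [1, 1, 2]]
M³ = [[2, 3, 3], [3, 2, 3], [3, 3, 2]]
M⁴ = [[6, 5, 5], [5, 6, 5], [5, 5, 6]]

5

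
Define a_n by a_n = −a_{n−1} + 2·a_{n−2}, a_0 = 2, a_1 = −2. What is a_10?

1366

With companion matrix T = [[−1, 2], [1, 0]], [a_n, a_{n−1}]ᵀ = T·[a_{n−1}, a_{n−2}]ᵀ, so [a_10, a_9]ᵀ = T⁹·[a_1, a_0]ᵀ.
T⁹ = [[−341, 342], [171, −170]], giving [a_10, a_9]ᵀ = [[1366], [−682]].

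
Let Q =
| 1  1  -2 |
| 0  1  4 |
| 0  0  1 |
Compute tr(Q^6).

Q = I + N where N = [[0, 1, -2], [0, 0, 4], [0, 0, 0]] is strictly upper-triangular, so N^3 = 0.
(I + N)^6 = I + 6·N + 15·N^2 = [[1, 6, 48], [0, 1, 24], [0, 0, 1]].

3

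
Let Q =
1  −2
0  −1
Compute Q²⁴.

Q² = I (check: tr Q = 0 and det Q = −1), so Q²⁴ = I since 24 is even.

[[1, 0], [0, 1]]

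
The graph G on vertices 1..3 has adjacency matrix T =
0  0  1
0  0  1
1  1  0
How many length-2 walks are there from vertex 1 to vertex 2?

The number of length-2 walks from vertex 1 to vertex 2 is entry (1,2) of T², where T is the adjacency matrix.
T² = [[1, 1, 0], [1, 1, 0], [0, 0, 2]]

1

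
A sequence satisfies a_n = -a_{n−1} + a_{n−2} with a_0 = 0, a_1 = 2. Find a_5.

With companion matrix A = [[-1, 1], [1, 0]], [a_n, a_{n−1}]ᵀ = A·[a_{n−1}, a_{n−2}]ᵀ, so [a_5, a_4]ᵀ = A⁴·[a_1, a_0]ᵀ.
A⁴ = [[5, -3], [-3, 2]], giving [a_5, a_4]ᵀ = [[10], [-6]].

10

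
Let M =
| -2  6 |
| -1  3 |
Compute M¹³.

[[-2, 6], [-1, 3]]

M² = M (a projection; rank 1, trace 1), so M¹³ = M.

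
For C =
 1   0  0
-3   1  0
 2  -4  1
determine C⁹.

C = I + N where N = [[0, 0, 0], [-3, 0, 0], [2, -4, 0]] is strictly lower-triangular, so N³ = 0.
(I + N)⁹ = I + 9·N + 36·N² = [[1, 0, 0], [-27, 1, 0], [450, -36, 1]].

[[1, 0, 0], [-27, 1, 0], [450, -36, 1]]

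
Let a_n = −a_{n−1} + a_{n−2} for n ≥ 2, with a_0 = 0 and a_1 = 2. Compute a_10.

With companion matrix B = [[−1, 1], [1, 0]], [a_n, a_{n−1}]ᵀ = B·[a_{n−1}, a_{n−2}]ᵀ, so [a_10, a_9]ᵀ = B⁹·[a_1, a_0]ᵀ.
B⁹ = [[−55, 34], [34, −21]], giving [a_10, a_9]ᵀ = [[−110], [68]].

−110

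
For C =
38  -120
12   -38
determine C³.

tr C = 0 and det C = -4, so the characteristic polynomial is λ² − (0)λ + (-4) with roots -2 and 2.
Eigenvectors give P = [[3, 10], [1, 3]] with P⁻¹ = [[-3, 10], [1, -3]], and C = P·diag(-2, 2)·P⁻¹.
Then C³ = P·diag(-8, 8)·P⁻¹ = [[-24, 80], [-8, 24]] · [[-3, 10], [1, -3]] = [[152, -480], [48, -152]].

[[152, -480], [48, -152]]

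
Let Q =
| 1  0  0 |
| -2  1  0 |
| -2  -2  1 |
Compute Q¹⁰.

[[1, 0, 0], [-20, 1, 0], [160, -20, 1]]

Q = I + N where N = [[0, 0, 0], [-2, 0, 0], [-2, -2, 0]] is strictly lower-triangular, so N³ = 0.
(I + N)¹⁰ = I + 10·N + 45·N² = [[1, 0, 0], [-20, 1, 0], [160, -20, 1]].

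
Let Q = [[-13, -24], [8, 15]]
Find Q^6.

[[-2183, -4368], [1456, 2913]]

tr Q = 2 and det Q = -3, so the characteristic polynomial is λ² − (2)λ + (-3) with roots 3 and -1.
Eigenvectors give P = [[3, -2], [-2, 1]] with P⁻¹ = [[-1, -2], [-2, -3]], and Q = P·diag(3, -1)·P⁻¹.
Then Q^6 = P·diag(729, 1)·P⁻¹ = [[2187, -2], [-1458, 1]] · [[-1, -2], [-2, -3]] = [[-2183, -4368], [1456, 2913]].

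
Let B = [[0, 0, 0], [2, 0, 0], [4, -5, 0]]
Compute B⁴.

B is strictly triangular, hence nilpotent: B³ = 0, so B⁴ = 0.

[[0, 0, 0], [0, 0, 0], [0, 0, 0]]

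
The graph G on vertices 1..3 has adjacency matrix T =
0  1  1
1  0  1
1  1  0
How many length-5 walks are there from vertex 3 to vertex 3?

10

The number of length-5 walks from vertex 3 to vertex 3 is entry (3,3) of T^5, where T is the adjacency matrix.
T^2 = [[2, 1, 1], [1, 2, 1], [1, 1, 2]]
T^3 = [[2, 3, 3], [3, 2, 3], [3, 3, 2]]
T^4 = [[6, 5, 5], [5, 6, 5], [5, 5, 6]]
T^5 = [[10, 11, 11], [11, 10, 11], [11, 11, 10]]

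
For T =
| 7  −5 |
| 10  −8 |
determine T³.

[[43, −35], [70, −62]]

tr T = −1 and det T = −6, so the characteristic polynomial is λ² − (−1)λ + (−6) with roots 2 and −3.
Eigenvectors give P = [[1, −1], [1, −2]] with P⁻¹ = [[2, −1], [1, −1]], and T = P·diag(2, −3)·P⁻¹.
Then T³ = P·diag(8, −27)·P⁻¹ = [[8, 27], [8, 54]] · [[2, −1], [1, −1]] = [[43, −35], [70, −62]].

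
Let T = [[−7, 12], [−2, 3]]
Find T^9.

[[−59047, 118092], [−19682, 39363]]

tr T = −4 and det T = 3, so the characteristic polynomial is λ² − (−4)λ + (3) with roots −1 and −3.
Eigenvectors give P = [[2, 3], [1, 1]] with P⁻¹ = [[−1, 3], [1, −2]], and T = P·diag(−1, −3)·P⁻¹.
Then T^9 = P·diag(−1, −19683)·P⁻¹ = [[−2, −59049], [−1, −19683]] · [[−1, 3], [1, −2]] = [[−59047, 118092], [−19682, 39363]].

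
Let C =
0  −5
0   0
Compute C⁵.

C is strictly triangular, hence nilpotent: C² = 0, so C⁵ = 0.

[[0, 0], [0, 0]]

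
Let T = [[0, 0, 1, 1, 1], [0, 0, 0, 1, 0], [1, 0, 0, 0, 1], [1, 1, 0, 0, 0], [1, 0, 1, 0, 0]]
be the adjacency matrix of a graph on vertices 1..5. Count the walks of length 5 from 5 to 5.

The number of length-5 walks from vertex 5 to vertex 5 is entry (5,5) of T⁵, where T is the adjacency matrix.
T² = [[3, 1, 1, 0, 1], [1, 1, 0, 0, 0], [1, 0, 2, 1, 1], [0, 0, 1, 2, 1], [1, 0, 1, 1, 2]]
T³ = [[2, 0, 4, 4, 4], [0, 0, 1, 2, 1], [4, 1, 2, 1, 3], [4, 2, 1, 0, 1], [4, 1, 3, 1, 2]]
T⁴ = [[12, 4, 6, 2, 6], [4, 2, 1, 0, 1], [6, 1, 7, 5, 6], [2, 0, 5, 6, 5], [6, 1, 6, 5, 7]]
T⁵ = [[14, 2, 18, 16, 18], [2, 0, 5, 6, 5], [18, 5, 12, 7, 13], [16, 6, 7, 2, 7], [18, 5, 13, 7, 12]]

12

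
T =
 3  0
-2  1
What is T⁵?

tr T = 4 and det T = 3, so the characteristic polynomial is λ² − (4)λ + (3) with roots 3 and 1.
Eigenvectors give P = [[-1, 0], [1, 1]] with P⁻¹ = [[-1, 0], [1, 1]], and T = P·diag(3, 1)·P⁻¹.
Then T⁵ = P·diag(243, 1)·P⁻¹ = [[-243, 0], [243, 1]] · [[-1, 0], [1, 1]] = [[243, 0], [-242, 1]].

[[243, 0], [-242, 1]]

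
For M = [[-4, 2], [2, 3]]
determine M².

[[20, -2], [-2, 13]]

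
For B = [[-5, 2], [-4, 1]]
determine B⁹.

tr B = -4 and det B = 3, so the characteristic polynomial is λ² − (-4)λ + (3) with roots -1 and -3.
Eigenvectors give P = [[1, 1], [2, 1]] with P⁻¹ = [[-1, 1], [2, -1]], and B = P·diag(-1, -3)·P⁻¹.
Then B⁹ = P·diag(-1, -19683)·P⁻¹ = [[-1, -19683], [-2, -19683]] · [[-1, 1], [2, -1]] = [[-39365, 19682], [-39364, 19681]].

[[-39365, 19682], [-39364, 19681]]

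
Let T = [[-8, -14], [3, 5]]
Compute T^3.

tr T = -3 and det T = 2, so the characteristic polynomial is λ² − (-3)λ + (2) with roots -1 and -2.
Eigenvectors give P = [[2, 7], [-1, -3]] with P⁻¹ = [[-3, -7], [1, 2]], and T = P·diag(-1, -2)·P⁻¹.
Then T^3 = P·diag(-1, -8)·P⁻¹ = [[-2, -56], [1, 24]] · [[-3, -7], [1, 2]] = [[-50, -98], [21, 41]].

[[-50, -98], [21, 41]]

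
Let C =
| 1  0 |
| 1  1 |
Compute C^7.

C = I + N where N = [[0, 0], [1, 0]] is strictly lower-triangular, so N^2 = 0.
(I + N)^7 = I + 7·N = [[1, 0], [7, 1]].

[[1, 0], [7, 1]]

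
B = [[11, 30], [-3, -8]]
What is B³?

[[71, 210], [-21, -62]]

tr B = 3 and det B = 2, so the characteristic polynomial is λ² − (3)λ + (2) with roots 1 and 2.
Eigenvectors give P = [[3, 10], [-1, -3]] with P⁻¹ = [[-3, -10], [1, 3]], and B = P·diag(1, 2)·P⁻¹.
Then B³ = P·diag(1, 8)·P⁻¹ = [[3, 80], [-1, -24]] · [[-3, -10], [1, 3]] = [[71, 210], [-21, -62]].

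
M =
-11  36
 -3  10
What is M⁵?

[[-131, 396], [-33, 100]]

tr M = -1 and det M = -2, so the characteristic polynomial is λ² − (-1)λ + (-2) with roots 1 and -2.
Eigenvectors give P = [[-3, -4], [-1, -1]] with P⁻¹ = [[1, -4], [-1, 3]], and M = P·diag(1, -2)·P⁻¹.
Then M⁵ = P·diag(1, -32)·P⁻¹ = [[-3, 128], [-1, 32]] · [[1, -4], [-1, 3]] = [[-131, 396], [-33, 100]].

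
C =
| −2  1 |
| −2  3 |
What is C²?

[[2, 1], [−2, 7]]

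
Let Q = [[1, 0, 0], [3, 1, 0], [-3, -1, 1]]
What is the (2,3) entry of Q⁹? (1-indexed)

0

Q = I + N where N = [[0, 0, 0], [3, 0, 0], [-3, -1, 0]] is strictly lower-triangular, so N³ = 0.
(I + N)⁹ = I + 9·N + 36·N² = [[1, 0, 0], [27, 1, 0], [-135, -9, 1]].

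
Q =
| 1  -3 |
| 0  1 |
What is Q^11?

[[1, -33], [0, 1]]

Q = I + N where N = [[0, -3], [0, 0]] is strictly upper-triangular, so N^2 = 0.
(I + N)^11 = I + 11·N = [[1, -33], [0, 1]].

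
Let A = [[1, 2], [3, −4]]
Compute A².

[[7, −6], [−9, 22]]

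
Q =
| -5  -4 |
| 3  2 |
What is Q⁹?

[[-2045, -2044], [1533, 1532]]

tr Q = -3 and det Q = 2, so the characteristic polynomial is λ² − (-3)λ + (2) with roots -1 and -2.
Eigenvectors give P = [[-1, 4], [1, -3]] with P⁻¹ = [[3, 4], [1, 1]], and Q = P·diag(-1, -2)·P⁻¹.
Then Q⁹ = P·diag(-1, -512)·P⁻¹ = [[1, -2048], [-1, 1536]] · [[3, 4], [1, 1]] = [[-2045, -2044], [1533, 1532]].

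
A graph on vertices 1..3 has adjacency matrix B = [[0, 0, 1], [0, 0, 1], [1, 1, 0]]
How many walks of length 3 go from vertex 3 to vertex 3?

The number of length-3 walks from vertex 3 to vertex 3 is entry (3,3) of B³, where B is the adjacency matrix.
B² = [[1, 1, 0], [1, 1, 0], [0, 0, 2]]
B³ = [[0, 0, 2], [0, 0, 2], [2, 2, 0]]

0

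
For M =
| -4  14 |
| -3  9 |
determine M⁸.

tr M = 5 and det M = 6, so the characteristic polynomial is λ² − (5)λ + (6) with roots 3 and 2.
Eigenvectors give P = [[2, 7], [1, 3]] with P⁻¹ = [[-3, 7], [1, -2]], and M = P·diag(3, 2)·P⁻¹.
Then M⁸ = P·diag(6561, 256)·P⁻¹ = [[13122, 1792], [6561, 768]] · [[-3, 7], [1, -2]] = [[-37574, 88270], [-18915, 44391]].

[[-37574, 88270], [-18915, 44391]]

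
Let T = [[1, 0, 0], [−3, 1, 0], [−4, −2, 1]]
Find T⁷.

T = I + N where N = [[0, 0, 0], [−3, 0, 0], [−4, −2, 0]] is strictly lower-triangular, so N³ = 0.
(I + N)⁷ = I + 7·N + 21·N² = [[1, 0, 0], [−21, 1, 0], [98, −14, 1]].

[[1, 0, 0], [−21, 1, 0], [98, −14, 1]]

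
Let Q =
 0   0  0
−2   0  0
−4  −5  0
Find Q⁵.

[[0, 0, 0], [0, 0, 0], [0, 0, 0]]

Q is strictly triangular, hence nilpotent: Q³ = 0, so Q⁵ = 0.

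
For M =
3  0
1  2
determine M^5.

tr M = 5 and det M = 6, so the characteristic polynomial is λ² − (5)λ + (6) with roots 3 and 2.
Eigenvectors give P = [[−1, 0], [−1, 1]] with P⁻¹ = [[−1, 0], [−1, 1]], and M = P·diag(3, 2)·P⁻¹.
Then M^5 = P·diag(243, 32)·P⁻¹ = [[−243, 0], [−243, 32]] · [[−1, 0], [−1, 1]] = [[243, 0], [211, 32]].

[[243, 0], [211, 32]]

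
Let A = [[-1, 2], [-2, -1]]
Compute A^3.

[[11, -2], [2, 11]]

A^2 = [[-3, -4], [4, -3]]
A^3 = [[11, -2], [2, 11]]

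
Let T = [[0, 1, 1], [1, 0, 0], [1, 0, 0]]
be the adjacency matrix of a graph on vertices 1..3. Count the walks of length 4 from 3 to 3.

The number of length-4 walks from vertex 3 to vertex 3 is entry (3,3) of T^4, where T is the adjacency matrix.
T^2 = [[2, 0, 0], [0, 1, 1], [0, 1, 1]]
T^3 = [[0, 2, 2], [2, 0, 0], [2, 0, 0]]
T^4 = [[4, 0, 0], [0, 2, 2], [0, 2, 2]]

2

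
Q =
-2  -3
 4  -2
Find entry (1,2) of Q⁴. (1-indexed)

Q² = [[-8, 12], [-16, -8]]
Q³ = [[64, 0], [0, 64]]
Q⁴ = [[-128, -192], [256, -128]]

-192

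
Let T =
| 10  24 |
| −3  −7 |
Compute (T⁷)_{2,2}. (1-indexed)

tr T = 3 and det T = 2, so the characteristic polynomial is λ² − (3)λ + (2) with roots 2 and 1.
Eigenvectors give P = [[3, 8], [−1, −3]] with P⁻¹ = [[3, 8], [−1, −3]], and T = P·diag(2, 1)·P⁻¹.
Then T⁷ = P·diag(128, 1)·P⁻¹ = [[384, 8], [−128, −3]] · [[3, 8], [−1, −3]] = [[1144, 3048], [−381, −1015]].

−1015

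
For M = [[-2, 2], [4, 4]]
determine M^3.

M^2 = [[12, 4], [8, 24]]
M^3 = [[-8, 40], [80, 112]]

[[-8, 40], [80, 112]]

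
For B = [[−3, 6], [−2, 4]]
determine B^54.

B² = B (a projection; rank 1, trace 1), so B^54 = B.

[[−3, 6], [−2, 4]]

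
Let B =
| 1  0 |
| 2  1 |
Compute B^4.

[[1, 0], [8, 1]]

B = I + N where N = [[0, 0], [2, 0]] is strictly lower-triangular, so N^2 = 0.
(I + N)^4 = I + 4·N = [[1, 0], [8, 1]].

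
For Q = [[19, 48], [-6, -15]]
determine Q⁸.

tr Q = 4 and det Q = 3, so the characteristic polynomial is λ² − (4)λ + (3) with roots 1 and 3.
Eigenvectors give P = [[-8, -3], [3, 1]] with P⁻¹ = [[1, 3], [-3, -8]], and Q = P·diag(1, 3)·P⁻¹.
Then Q⁸ = P·diag(1, 6561)·P⁻¹ = [[-8, -19683], [3, 6561]] · [[1, 3], [-3, -8]] = [[59041, 157440], [-19680, -52479]].

[[59041, 157440], [-19680, -52479]]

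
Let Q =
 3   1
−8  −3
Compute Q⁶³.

Q² = I (check: tr Q = 0 and det Q = −1), so Q⁶³ = Q since 63 is odd.

[[3, 1], [−8, −3]]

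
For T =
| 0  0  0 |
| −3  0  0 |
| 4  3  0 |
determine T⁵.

[[0, 0, 0], [0, 0, 0], [0, 0, 0]]

T is strictly triangular, hence nilpotent: T³ = 0, so T⁵ = 0.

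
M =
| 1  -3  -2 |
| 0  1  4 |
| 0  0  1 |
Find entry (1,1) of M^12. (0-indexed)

M = I + N where N = [[0, -3, -2], [0, 0, 4], [0, 0, 0]] is strictly upper-triangular, so N^3 = 0.
(I + N)^12 = I + 12·N + 66·N^2 = [[1, -36, -816], [0, 1, 48], [0, 0, 1]].

1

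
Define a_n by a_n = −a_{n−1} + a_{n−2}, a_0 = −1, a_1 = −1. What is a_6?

3

With companion matrix A = [[−1, 1], [1, 0]], [a_n, a_{n−1}]ᵀ = A·[a_{n−1}, a_{n−2}]ᵀ, so [a_6, a_5]ᵀ = A^5·[a_1, a_0]ᵀ.
A^5 = [[−8, 5], [5, −3]], giving [a_6, a_5]ᵀ = [[3], [−2]].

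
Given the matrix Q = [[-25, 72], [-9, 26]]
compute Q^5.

[[-265, 792], [-99, 296]]

tr Q = 1 and det Q = -2, so the characteristic polynomial is λ² − (1)λ + (-2) with roots 2 and -1.
Eigenvectors give P = [[8, -3], [3, -1]] with P⁻¹ = [[-1, 3], [-3, 8]], and Q = P·diag(2, -1)·P⁻¹.
Then Q^5 = P·diag(32, -1)·P⁻¹ = [[256, 3], [96, 1]] · [[-1, 3], [-3, 8]] = [[-265, 792], [-99, 296]].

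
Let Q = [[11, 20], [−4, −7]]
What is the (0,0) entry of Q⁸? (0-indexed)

tr Q = 4 and det Q = 3, so the characteristic polynomial is λ² − (4)λ + (3) with roots 1 and 3.
Eigenvectors give P = [[−2, −5], [1, 2]] with P⁻¹ = [[2, 5], [−1, −2]], and Q = P·diag(1, 3)·P⁻¹.
Then Q⁸ = P·diag(1, 6561)·P⁻¹ = [[−2, −32805], [1, 13122]] · [[2, 5], [−1, −2]] = [[32801, 65600], [−13120, −26239]].

32801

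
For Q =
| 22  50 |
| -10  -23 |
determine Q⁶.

[[-2596, -6650], [1330, 3389]]

tr Q = -1 and det Q = -6, so the characteristic polynomial is λ² − (-1)λ + (-6) with roots -3 and 2.
Eigenvectors give P = [[2, -5], [-1, 2]] with P⁻¹ = [[-2, -5], [-1, -2]], and Q = P·diag(-3, 2)·P⁻¹.
Then Q⁶ = P·diag(729, 64)·P⁻¹ = [[1458, -320], [-729, 128]] · [[-2, -5], [-1, -2]] = [[-2596, -6650], [1330, 3389]].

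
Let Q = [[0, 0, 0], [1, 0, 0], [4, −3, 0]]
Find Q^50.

[[0, 0, 0], [0, 0, 0], [0, 0, 0]]

Q is strictly triangular, hence nilpotent: Q^3 = 0, so Q^50 = 0.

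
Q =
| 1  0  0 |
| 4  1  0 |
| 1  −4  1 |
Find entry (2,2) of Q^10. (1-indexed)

Q = I + N where N = [[0, 0, 0], [4, 0, 0], [1, −4, 0]] is strictly lower-triangular, so N^3 = 0.
(I + N)^10 = I + 10·N + 45·N^2 = [[1, 0, 0], [40, 1, 0], [−710, −40, 1]].

1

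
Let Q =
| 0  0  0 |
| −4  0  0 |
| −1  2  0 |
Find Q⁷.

[[0, 0, 0], [0, 0, 0], [0, 0, 0]]

Q is strictly triangular, hence nilpotent: Q³ = 0, so Q⁷ = 0.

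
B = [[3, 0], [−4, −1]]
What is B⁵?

[[243, 0], [−244, −1]]

tr B = 2 and det B = −3, so the characteristic polynomial is λ² − (2)λ + (−3) with roots 3 and −1.
Eigenvectors give P = [[1, 0], [−1, −1]] with P⁻¹ = [[1, 0], [−1, −1]], and B = P·diag(3, −1)·P⁻¹.
Then B⁵ = P·diag(243, −1)·P⁻¹ = [[243, 0], [−243, 1]] · [[1, 0], [−1, −1]] = [[243, 0], [−244, −1]].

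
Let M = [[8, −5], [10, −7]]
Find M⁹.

tr M = 1 and det M = −6, so the characteristic polynomial is λ² − (1)λ + (−6) with roots 3 and −2.
Eigenvectors give P = [[1, −1], [1, −2]] with P⁻¹ = [[2, −1], [1, −1]], and M = P·diag(3, −2)·P⁻¹.
Then M⁹ = P·diag(19683, −512)·P⁻¹ = [[19683, 512], [19683, 1024]] · [[2, −1], [1, −1]] = [[39878, −20195], [40390, −20707]].

[[39878, −20195], [40390, −20707]]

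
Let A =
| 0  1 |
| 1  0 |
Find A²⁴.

A² = I (check: tr A = 0 and det A = -1), so A²⁴ = I since 24 is even.

[[1, 0], [0, 1]]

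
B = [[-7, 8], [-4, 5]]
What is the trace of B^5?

-242

tr B = -2 and det B = -3, so the characteristic polynomial is λ² − (-2)λ + (-3) with roots 1 and -3.
Eigenvectors give P = [[-1, 2], [-1, 1]] with P⁻¹ = [[1, -2], [1, -1]], and B = P·diag(1, -3)·P⁻¹.
Then B^5 = P·diag(1, -243)·P⁻¹ = [[-1, -486], [-1, -243]] · [[1, -2], [1, -1]] = [[-487, 488], [-244, 245]].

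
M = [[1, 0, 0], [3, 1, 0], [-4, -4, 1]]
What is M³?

[[1, 0, 0], [9, 1, 0], [-48, -12, 1]]

M = I + N where N = [[0, 0, 0], [3, 0, 0], [-4, -4, 0]] is strictly lower-triangular, so N³ = 0.
(I + N)³ = I + 3·N + 3·N² = [[1, 0, 0], [9, 1, 0], [-48, -12, 1]].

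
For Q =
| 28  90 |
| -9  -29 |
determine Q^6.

[[-566, -1890], [189, 631]]

tr Q = -1 and det Q = -2, so the characteristic polynomial is λ² − (-1)λ + (-2) with roots 1 and -2.
Eigenvectors give P = [[-10, 3], [3, -1]] with P⁻¹ = [[-1, -3], [-3, -10]], and Q = P·diag(1, -2)·P⁻¹.
Then Q^6 = P·diag(1, 64)·P⁻¹ = [[-10, 192], [3, -64]] · [[-1, -3], [-3, -10]] = [[-566, -1890], [189, 631]].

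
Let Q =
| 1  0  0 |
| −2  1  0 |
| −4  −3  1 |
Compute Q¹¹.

[[1, 0, 0], [−22, 1, 0], [286, −33, 1]]

Q = I + N where N = [[0, 0, 0], [−2, 0, 0], [−4, −3, 0]] is strictly lower-triangular, so N³ = 0.
(I + N)¹¹ = I + 11·N + 55·N² = [[1, 0, 0], [−22, 1, 0], [286, −33, 1]].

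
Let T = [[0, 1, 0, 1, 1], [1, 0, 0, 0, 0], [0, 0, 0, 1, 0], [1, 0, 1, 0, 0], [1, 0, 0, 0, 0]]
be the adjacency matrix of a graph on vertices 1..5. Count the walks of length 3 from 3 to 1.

0

The number of length-3 walks from vertex 3 to vertex 1 is entry (3,1) of T³, where T is the adjacency matrix.
T² = [[3, 0, 1, 0, 0], [0, 1, 0, 1, 1], [1, 0, 1, 0, 0], [0, 1, 0, 2, 1], [0, 1, 0, 1, 1]]
T³ = [[0, 3, 0, 4, 3], [3, 0, 1, 0, 0], [0, 1, 0, 2, 1], [4, 0, 2, 0, 0], [3, 0, 1, 0, 0]]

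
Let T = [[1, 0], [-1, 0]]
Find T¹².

[[1, 0], [-1, 0]]

T² = T (a projection; rank 1, trace 1), so T¹² = T.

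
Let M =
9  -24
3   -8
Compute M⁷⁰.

M² = M (a projection; rank 1, trace 1), so M⁷⁰ = M.

[[9, -24], [3, -8]]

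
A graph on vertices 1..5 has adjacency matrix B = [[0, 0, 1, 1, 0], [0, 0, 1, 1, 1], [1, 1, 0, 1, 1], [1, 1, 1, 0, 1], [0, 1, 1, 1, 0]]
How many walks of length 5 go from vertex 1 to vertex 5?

The number of length-5 walks from vertex 1 to vertex 5 is entry (1,5) of B⁵, where B is the adjacency matrix.
B² = [[2, 2, 1, 1, 2], [2, 3, 2, 2, 2], [1, 2, 4, 3, 2], [1, 2, 3, 4, 2], [2, 2, 2, 2, 3]]
B³ = [[2, 4, 7, 7, 4], [4, 6, 9, 9, 7], [7, 9, 8, 9, 9], [7, 9, 9, 8, 9], [4, 7, 9, 9, 6]]
B⁴ = [[14, 18, 17, 17, 18], [18, 25, 26, 26, 24], [17, 26, 34, 33, 26], [17, 26, 33, 34, 26], [18, 24, 26, 26, 25]]
B⁵ = [[34, 52, 67, 67, 52], [52, 76, 93, 93, 77], [67, 93, 102, 103, 93], [67, 93, 103, 102, 93], [52, 77, 93, 93, 76]]

52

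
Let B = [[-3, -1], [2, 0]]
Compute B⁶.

[[127, 63], [-126, -62]]

tr B = -3 and det B = 2, so the characteristic polynomial is λ² − (-3)λ + (2) with roots -2 and -1.
Eigenvectors give P = [[-1, -1], [1, 2]] with P⁻¹ = [[-2, -1], [1, 1]], and B = P·diag(-2, -1)·P⁻¹.
Then B⁶ = P·diag(64, 1)·P⁻¹ = [[-64, -1], [64, 2]] · [[-2, -1], [1, 1]] = [[127, 63], [-126, -62]].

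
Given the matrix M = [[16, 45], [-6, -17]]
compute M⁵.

tr M = -1 and det M = -2, so the characteristic polynomial is λ² − (-1)λ + (-2) with roots 1 and -2.
Eigenvectors give P = [[3, 5], [-1, -2]] with P⁻¹ = [[2, 5], [-1, -3]], and M = P·diag(1, -2)·P⁻¹.
Then M⁵ = P·diag(1, -32)·P⁻¹ = [[3, -160], [-1, 64]] · [[2, 5], [-1, -3]] = [[166, 495], [-66, -197]].

[[166, 495], [-66, -197]]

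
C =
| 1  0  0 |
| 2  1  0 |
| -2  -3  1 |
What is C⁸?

[[1, 0, 0], [16, 1, 0], [-184, -24, 1]]

C = I + N where N = [[0, 0, 0], [2, 0, 0], [-2, -3, 0]] is strictly lower-triangular, so N³ = 0.
(I + N)⁸ = I + 8·N + 28·N² = [[1, 0, 0], [16, 1, 0], [-184, -24, 1]].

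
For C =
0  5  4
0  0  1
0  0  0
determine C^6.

[[0, 0, 0], [0, 0, 0], [0, 0, 0]]

C is strictly triangular, hence nilpotent: C^3 = 0, so C^6 = 0.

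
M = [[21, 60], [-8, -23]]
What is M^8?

[[-32799, -98400], [13120, 39361]]

tr M = -2 and det M = -3, so the characteristic polynomial is λ² − (-2)λ + (-3) with roots 1 and -3.
Eigenvectors give P = [[-3, -5], [1, 2]] with P⁻¹ = [[-2, -5], [1, 3]], and M = P·diag(1, -3)·P⁻¹.
Then M^8 = P·diag(1, 6561)·P⁻¹ = [[-3, -32805], [1, 13122]] · [[-2, -5], [1, 3]] = [[-32799, -98400], [13120, 39361]].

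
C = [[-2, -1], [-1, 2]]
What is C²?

[[5, 0], [0, 5]]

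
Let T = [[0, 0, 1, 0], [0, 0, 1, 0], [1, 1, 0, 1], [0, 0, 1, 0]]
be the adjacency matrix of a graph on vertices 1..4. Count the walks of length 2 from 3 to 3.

The number of length-2 walks from vertex 3 to vertex 3 is entry (3,3) of T², where T is the adjacency matrix.
T² = [[1, 1, 0, 1], [1, 1, 0, 1], [0, 0, 3, 0], [1, 1, 0, 1]]

3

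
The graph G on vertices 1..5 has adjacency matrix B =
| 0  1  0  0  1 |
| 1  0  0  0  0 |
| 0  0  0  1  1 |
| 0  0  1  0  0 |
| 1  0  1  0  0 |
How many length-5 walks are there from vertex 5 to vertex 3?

9

The number of length-5 walks from vertex 5 to vertex 3 is entry (5,3) of B⁵, where B is the adjacency matrix.
B² = [[2, 0, 1, 0, 0], [0, 1, 0, 0, 1], [1, 0, 2, 0, 0], [0, 0, 0, 1, 1], [0, 1, 0, 1, 2]]
B³ = [[0, 2, 0, 1, 3], [2, 0, 1, 0, 0], [0, 1, 0, 2, 3], [1, 0, 2, 0, 0], [3, 0, 3, 0, 0]]
B⁴ = [[5, 0, 4, 0, 0], [0, 2, 0, 1, 3], [4, 0, 5, 0, 0], [0, 1, 0, 2, 3], [0, 3, 0, 3, 6]]
B⁵ = [[0, 5, 0, 4, 9], [5, 0, 4, 0, 0], [0, 4, 0, 5, 9], [4, 0, 5, 0, 0], [9, 0, 9, 0, 0]]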